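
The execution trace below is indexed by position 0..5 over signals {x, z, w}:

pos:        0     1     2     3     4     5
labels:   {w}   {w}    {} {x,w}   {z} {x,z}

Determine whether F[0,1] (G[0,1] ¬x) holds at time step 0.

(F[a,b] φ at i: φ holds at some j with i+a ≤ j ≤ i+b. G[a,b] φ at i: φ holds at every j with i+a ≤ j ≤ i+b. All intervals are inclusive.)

Check G[0,1] ¬x at each j in [0,1]:
  j=0: holds on [0,1]
  j=1: holds on [1,2]
Found at j=0 → formula holds.

True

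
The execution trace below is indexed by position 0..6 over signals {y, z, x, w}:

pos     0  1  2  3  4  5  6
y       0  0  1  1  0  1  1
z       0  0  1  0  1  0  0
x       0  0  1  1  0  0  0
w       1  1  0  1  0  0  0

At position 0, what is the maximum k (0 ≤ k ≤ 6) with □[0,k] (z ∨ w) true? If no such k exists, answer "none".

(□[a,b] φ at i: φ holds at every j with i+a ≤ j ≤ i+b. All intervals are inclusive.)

4

(z ∨ w) must hold from j=0 onward; find where it first fails.
  j=0: holds
  j=1: holds
  j=2: holds
  j=3: holds
  j=4: holds
  j=5: fails
Holds on [0,4], so largest k = 4.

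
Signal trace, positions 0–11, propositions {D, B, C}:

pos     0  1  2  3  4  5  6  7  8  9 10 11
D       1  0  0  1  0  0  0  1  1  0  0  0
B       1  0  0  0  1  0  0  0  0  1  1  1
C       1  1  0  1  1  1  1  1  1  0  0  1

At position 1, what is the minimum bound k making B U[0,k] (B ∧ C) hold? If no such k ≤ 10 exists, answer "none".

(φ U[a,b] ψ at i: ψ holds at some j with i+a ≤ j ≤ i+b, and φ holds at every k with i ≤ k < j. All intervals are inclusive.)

none

Need earliest j ≥ 1 with (B ∧ C), and B at every k in [1,j-1].
  j=1: rhs fails.
  j=2: rhs fails.
  j=3: rhs fails.
  j=4: rhs holds but lhs fails at k=1.
  j=5: rhs fails.
  j=6: rhs fails.
  j=7: rhs fails.
  j=8: rhs fails.
  j=9: rhs fails.
  j=10: rhs fails.
  j=11: rhs holds but lhs fails at k=1.
No witness within the range → none.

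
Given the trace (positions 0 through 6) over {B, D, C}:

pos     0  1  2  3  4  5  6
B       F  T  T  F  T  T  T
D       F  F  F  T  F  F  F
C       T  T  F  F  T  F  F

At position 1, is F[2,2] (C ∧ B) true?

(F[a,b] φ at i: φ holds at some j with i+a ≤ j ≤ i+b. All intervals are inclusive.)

Check (C ∧ B) at each j in [3,3]:
  j=3: false
No position in the window satisfies it → formula fails.

No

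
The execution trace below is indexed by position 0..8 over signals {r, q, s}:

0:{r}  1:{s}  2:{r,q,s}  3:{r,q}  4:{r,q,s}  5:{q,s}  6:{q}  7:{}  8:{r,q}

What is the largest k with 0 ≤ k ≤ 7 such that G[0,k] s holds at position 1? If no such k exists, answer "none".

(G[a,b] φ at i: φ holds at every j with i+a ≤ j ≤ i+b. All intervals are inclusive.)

s must hold from j=1 onward; find where it first fails.
  j=1: holds
  j=2: holds
  j=3: fails
Holds on [1,2], so largest k = 1.

1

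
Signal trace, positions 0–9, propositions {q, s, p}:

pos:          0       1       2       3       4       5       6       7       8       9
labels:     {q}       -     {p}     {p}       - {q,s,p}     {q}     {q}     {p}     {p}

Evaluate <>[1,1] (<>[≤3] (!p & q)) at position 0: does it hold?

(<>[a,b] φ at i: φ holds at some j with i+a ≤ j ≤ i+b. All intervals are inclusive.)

Does not hold

Check <>[≤3] (!p & q) at each j in [1,1]:
  j=1: fails (none in [1,4])
No position in the window satisfies it → formula fails.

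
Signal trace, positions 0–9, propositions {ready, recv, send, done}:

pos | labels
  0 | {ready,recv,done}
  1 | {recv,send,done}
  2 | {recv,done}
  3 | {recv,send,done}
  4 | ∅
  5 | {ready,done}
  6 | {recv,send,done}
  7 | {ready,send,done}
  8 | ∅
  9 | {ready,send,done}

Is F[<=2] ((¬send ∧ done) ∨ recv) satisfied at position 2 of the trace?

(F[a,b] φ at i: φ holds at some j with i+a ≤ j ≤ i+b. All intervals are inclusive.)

Check ((¬send ∧ done) ∨ recv) at each j in [2,4]:
  j=2: true
  j=3: true
  j=4: false
Found at j=2 → formula holds.

Yes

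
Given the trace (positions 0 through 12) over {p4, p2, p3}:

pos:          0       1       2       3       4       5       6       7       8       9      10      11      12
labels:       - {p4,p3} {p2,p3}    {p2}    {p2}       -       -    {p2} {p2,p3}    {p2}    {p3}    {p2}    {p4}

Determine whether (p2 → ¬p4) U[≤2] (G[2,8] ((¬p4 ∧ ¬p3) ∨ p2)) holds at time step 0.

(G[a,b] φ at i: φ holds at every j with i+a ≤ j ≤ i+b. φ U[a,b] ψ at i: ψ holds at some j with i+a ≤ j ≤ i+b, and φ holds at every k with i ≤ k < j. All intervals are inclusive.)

Holds

Need some j in [0,2] with G[2,8] ((¬p4 ∧ ¬p3) ∨ p2), and (p2 → ¬p4) at every k in [0,j-1].
  j=0: G[2,8] ((¬p4 ∧ ¬p3) ∨ p2) holds; no prefix to check → satisfied.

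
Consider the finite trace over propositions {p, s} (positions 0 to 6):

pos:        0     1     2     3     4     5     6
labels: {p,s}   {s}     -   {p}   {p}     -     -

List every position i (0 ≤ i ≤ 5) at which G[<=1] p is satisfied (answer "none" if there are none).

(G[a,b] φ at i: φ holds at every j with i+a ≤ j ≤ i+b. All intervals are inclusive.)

3

Evaluate at each i in [0,5]:
  i=0: ✗ (fails at j=1)
  i=1: ✗ (fails at j=1)
  i=2: ✗ (fails at j=2)
  i=3: ✓ (all of [3,4])
  i=4: ✗ (fails at j=5)
  i=5: ✗ (fails at j=5)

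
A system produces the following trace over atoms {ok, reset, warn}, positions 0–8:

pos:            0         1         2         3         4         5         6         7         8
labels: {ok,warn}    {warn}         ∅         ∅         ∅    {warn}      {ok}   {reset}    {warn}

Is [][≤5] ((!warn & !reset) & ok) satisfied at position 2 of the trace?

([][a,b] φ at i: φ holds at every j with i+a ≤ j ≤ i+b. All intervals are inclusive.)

Does not hold

Check ((!warn & !reset) & ok) at every j in [2,7]:
  j=2: false
  j=3: false
  j=4: false
  j=5: false
  j=6: true
  j=7: false
Fails at j=2 → formula fails.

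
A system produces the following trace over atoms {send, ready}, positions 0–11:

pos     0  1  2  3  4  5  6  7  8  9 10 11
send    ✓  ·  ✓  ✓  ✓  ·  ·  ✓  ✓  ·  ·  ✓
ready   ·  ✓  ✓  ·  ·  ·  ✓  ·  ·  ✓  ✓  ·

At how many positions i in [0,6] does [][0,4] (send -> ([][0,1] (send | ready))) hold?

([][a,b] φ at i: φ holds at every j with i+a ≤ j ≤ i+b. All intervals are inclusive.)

Evaluate at each i in [0,6]:
  i=0: ✗ (fails at j=4)
  i=1: ✗ (fails at j=4)
  i=2: ✗ (fails at j=4)
  i=3: ✗ (fails at j=4)
  i=4: ✗ (fails at j=4)
  i=5: ✓ (all of [5,9])
  i=6: ✓ (all of [6,10])
Positions where it holds: {5, 6} → 2.

2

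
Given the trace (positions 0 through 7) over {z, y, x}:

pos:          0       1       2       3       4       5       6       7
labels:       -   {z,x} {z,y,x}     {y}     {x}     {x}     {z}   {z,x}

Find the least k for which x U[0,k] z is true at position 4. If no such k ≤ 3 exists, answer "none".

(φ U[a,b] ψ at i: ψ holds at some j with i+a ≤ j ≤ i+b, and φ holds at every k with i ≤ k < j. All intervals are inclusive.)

2

Need earliest j ≥ 4 with z, and x at every k in [4,j-1].
  j=4: rhs fails.
  j=5: rhs fails.
  j=6: rhs holds; lhs holds on [4,5]. k = 2.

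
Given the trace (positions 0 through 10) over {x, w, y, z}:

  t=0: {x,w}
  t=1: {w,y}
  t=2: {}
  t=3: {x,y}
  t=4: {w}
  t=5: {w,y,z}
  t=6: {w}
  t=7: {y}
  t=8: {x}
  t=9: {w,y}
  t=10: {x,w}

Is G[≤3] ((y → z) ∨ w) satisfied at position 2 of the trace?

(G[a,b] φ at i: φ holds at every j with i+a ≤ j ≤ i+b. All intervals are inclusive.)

Check ((y → z) ∨ w) at every j in [2,5]:
  j=2: true
  j=3: false
  j=4: true
  j=5: true
Fails at j=3 → formula fails.

Does not hold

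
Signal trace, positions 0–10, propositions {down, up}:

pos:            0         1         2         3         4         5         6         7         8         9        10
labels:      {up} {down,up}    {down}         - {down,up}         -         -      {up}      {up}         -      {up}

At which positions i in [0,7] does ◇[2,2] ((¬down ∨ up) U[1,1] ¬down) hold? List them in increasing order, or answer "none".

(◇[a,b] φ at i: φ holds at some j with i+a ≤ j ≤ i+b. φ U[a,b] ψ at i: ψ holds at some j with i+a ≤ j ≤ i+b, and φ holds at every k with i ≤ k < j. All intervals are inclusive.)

Evaluate at each i in [0,7]:
  i=0: ✗ (none in [2,2])
  i=1: ✗ (none in [3,3])
  i=2: ✓ (witness j=4)
  i=3: ✓ (witness j=5)
  i=4: ✓ (witness j=6)
  i=5: ✓ (witness j=7)
  i=6: ✓ (witness j=8)
  i=7: ✓ (witness j=9)

2, 3, 4, 5, 6, 7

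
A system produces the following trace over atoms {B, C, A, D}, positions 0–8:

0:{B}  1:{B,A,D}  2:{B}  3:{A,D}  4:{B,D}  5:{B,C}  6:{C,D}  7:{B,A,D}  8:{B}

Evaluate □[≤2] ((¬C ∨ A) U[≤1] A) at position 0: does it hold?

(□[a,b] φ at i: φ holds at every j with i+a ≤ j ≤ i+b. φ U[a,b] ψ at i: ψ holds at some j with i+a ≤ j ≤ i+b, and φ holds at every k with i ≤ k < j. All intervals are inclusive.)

Check ((¬C ∨ A) U[≤1] A) at every j in [0,2]:
  j=0: holds
  j=1: holds
  j=2: holds
All positions satisfy it → formula holds.

True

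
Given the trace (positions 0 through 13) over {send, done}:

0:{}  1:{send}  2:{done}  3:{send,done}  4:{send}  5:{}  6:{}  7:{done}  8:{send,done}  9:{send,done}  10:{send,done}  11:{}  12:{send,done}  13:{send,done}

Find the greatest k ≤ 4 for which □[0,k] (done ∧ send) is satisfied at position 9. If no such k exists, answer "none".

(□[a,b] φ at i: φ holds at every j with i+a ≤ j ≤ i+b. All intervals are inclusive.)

1

(done ∧ send) must hold from j=9 onward; find where it first fails.
  j=9: holds
  j=10: holds
  j=11: fails
Holds on [9,10], so largest k = 1.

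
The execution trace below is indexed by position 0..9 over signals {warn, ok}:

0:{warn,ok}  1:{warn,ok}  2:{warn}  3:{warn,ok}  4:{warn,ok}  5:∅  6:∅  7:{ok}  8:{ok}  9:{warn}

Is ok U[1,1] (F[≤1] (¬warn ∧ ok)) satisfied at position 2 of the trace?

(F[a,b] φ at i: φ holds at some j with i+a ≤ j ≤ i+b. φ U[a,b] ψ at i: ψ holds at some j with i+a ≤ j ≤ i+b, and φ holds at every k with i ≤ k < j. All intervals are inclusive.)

Need some j in [3,3] with F[≤1] (¬warn ∧ ok), and ok at every k in [2,j-1].
  j=3: F[≤1] (¬warn ∧ ok) — fails (none in [3,4]).
No j in the window works → until fails.

Does not hold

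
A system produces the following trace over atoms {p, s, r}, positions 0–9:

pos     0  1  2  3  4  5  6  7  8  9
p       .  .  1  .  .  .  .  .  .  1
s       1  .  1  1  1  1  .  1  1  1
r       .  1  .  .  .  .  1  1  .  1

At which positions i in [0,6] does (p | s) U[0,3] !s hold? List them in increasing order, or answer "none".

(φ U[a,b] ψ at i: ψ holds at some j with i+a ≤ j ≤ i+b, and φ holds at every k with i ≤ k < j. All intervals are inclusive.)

Evaluate at each i in [0,6]:
  i=0: ✓ (rhs at j=1; lhs holds on [0,0])
  i=1: ✓ (rhs at j=1)
  i=2: ✗ (no rhs in [2,5])
  i=3: ✓ (rhs at j=6; lhs holds on [3,5])
  i=4: ✓ (rhs at j=6; lhs holds on [4,5])
  i=5: ✓ (rhs at j=6; lhs holds on [5,5])
  i=6: ✓ (rhs at j=6)

0, 1, 3, 4, 5, 6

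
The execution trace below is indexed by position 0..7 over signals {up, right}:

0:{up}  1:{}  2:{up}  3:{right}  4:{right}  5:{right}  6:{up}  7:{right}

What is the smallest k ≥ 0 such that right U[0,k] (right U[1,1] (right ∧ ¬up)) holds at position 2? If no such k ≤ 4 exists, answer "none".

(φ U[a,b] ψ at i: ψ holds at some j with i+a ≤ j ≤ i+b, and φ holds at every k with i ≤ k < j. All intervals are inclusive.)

Need earliest j ≥ 2 with (right U[1,1] (right ∧ ¬up)), and right at every k in [2,j-1].
  j=2: rhs fails.
  j=3: rhs holds but lhs fails at k=2.
  j=4: rhs holds but lhs fails at k=2.
  j=5: rhs fails.
  j=6: rhs fails.
No witness within the range → none.

none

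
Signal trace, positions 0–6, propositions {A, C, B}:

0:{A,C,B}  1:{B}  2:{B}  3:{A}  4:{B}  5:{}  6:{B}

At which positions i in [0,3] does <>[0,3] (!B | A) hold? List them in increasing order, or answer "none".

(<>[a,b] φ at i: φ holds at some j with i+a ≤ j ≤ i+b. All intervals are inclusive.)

0, 1, 2, 3

Evaluate at each i in [0,3]:
  i=0: ✓ (witness j=0)
  i=1: ✓ (witness j=3)
  i=2: ✓ (witness j=3)
  i=3: ✓ (witness j=3)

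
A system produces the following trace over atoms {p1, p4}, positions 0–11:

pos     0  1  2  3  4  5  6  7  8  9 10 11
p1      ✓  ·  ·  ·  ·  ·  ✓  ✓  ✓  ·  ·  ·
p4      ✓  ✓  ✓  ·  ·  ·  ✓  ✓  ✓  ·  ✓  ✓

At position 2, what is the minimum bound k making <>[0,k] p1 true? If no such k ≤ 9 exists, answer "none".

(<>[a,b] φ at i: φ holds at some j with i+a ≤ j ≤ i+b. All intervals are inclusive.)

4

Scan j = 2,3,… for p1:
  j=2: fails
  j=3: fails
  j=4: fails
  j=5: fails
  j=6: holds
First hit at j=6, so smallest k = 6-2 = 4.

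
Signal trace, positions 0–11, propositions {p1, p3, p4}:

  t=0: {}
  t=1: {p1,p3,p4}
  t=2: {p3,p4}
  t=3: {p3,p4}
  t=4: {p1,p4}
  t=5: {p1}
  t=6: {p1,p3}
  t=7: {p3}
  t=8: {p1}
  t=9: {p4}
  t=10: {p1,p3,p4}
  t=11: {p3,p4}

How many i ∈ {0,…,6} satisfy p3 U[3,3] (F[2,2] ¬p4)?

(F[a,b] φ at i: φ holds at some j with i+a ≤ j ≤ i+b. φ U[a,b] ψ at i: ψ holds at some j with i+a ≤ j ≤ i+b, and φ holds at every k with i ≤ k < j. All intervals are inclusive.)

Evaluate at each i in [0,6]:
  i=0: ✗ (lhs fails at k=0 before rhs at j=3)
  i=1: ✓ (rhs at j=4; lhs holds on [1,3])
  i=2: ✗ (lhs fails at k=4 before rhs at j=5)
  i=3: ✗ (lhs fails at k=4 before rhs at j=6)
  i=4: ✗ (no rhs in [7,7])
  i=5: ✗ (no rhs in [8,8])
  i=6: ✗ (no rhs in [9,9])
Positions where it holds: {1} → 1.

1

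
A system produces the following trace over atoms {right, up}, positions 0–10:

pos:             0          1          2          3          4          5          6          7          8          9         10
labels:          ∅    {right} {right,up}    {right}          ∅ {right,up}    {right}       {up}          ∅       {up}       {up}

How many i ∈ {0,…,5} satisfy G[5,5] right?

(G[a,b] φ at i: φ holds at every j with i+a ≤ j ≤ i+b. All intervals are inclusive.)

2

Evaluate at each i in [0,5]:
  i=0: ✓ (all of [5,5])
  i=1: ✓ (all of [6,6])
  i=2: ✗ (fails at j=7)
  i=3: ✗ (fails at j=8)
  i=4: ✗ (fails at j=9)
  i=5: ✗ (fails at j=10)
Positions where it holds: {0, 1} → 2.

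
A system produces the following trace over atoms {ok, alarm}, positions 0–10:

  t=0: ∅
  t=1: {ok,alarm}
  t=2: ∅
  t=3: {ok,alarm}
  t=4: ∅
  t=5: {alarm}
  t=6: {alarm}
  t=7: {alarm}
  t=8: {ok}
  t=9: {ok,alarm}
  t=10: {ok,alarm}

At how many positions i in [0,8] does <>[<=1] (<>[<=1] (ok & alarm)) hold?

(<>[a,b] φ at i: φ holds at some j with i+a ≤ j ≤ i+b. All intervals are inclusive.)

Evaluate at each i in [0,8]:
  i=0: ✓ (witness j=0)
  i=1: ✓ (witness j=1)
  i=2: ✓ (witness j=2)
  i=3: ✓ (witness j=3)
  i=4: ✗ (none in [4,5])
  i=5: ✗ (none in [5,6])
  i=6: ✗ (none in [6,7])
  i=7: ✓ (witness j=8)
  i=8: ✓ (witness j=8)
Positions where it holds: {0, 1, 2, 3, 7, 8} → 6.

6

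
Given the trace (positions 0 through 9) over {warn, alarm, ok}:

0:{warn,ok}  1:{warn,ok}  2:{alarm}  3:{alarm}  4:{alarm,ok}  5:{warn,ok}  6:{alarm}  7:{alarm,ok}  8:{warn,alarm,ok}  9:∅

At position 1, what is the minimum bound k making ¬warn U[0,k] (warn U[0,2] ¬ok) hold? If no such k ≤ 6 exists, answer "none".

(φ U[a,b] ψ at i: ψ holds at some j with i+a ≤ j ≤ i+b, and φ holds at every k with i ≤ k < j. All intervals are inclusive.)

0

Need earliest j ≥ 1 with (warn U[0,2] ¬ok), and ¬warn at every k in [1,j-1].
  j=1: rhs holds (empty prefix). k = 0.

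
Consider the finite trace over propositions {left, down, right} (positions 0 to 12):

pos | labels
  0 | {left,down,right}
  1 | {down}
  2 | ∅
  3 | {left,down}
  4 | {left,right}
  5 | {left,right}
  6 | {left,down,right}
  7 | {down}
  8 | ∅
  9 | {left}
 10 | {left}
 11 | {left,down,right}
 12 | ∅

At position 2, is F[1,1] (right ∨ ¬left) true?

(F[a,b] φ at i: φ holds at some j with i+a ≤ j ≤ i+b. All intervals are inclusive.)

Check (right ∨ ¬left) at each j in [3,3]:
  j=3: false
No position in the window satisfies it → formula fails.

False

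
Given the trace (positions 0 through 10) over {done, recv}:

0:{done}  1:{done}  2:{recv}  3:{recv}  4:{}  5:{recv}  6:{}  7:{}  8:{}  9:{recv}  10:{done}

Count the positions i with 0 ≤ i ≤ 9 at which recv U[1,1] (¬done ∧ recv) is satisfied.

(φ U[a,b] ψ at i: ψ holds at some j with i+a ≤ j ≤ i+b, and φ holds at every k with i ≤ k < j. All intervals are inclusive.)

1

Evaluate at each i in [0,9]:
  i=0: ✗ (no rhs in [1,1])
  i=1: ✗ (lhs fails at k=1 before rhs at j=2)
  i=2: ✓ (rhs at j=3; lhs holds on [2,2])
  i=3: ✗ (no rhs in [4,4])
  i=4: ✗ (lhs fails at k=4 before rhs at j=5)
  i=5: ✗ (no rhs in [6,6])
  i=6: ✗ (no rhs in [7,7])
  i=7: ✗ (no rhs in [8,8])
  i=8: ✗ (lhs fails at k=8 before rhs at j=9)
  i=9: ✗ (no rhs in [10,10])
Positions where it holds: {2} → 1.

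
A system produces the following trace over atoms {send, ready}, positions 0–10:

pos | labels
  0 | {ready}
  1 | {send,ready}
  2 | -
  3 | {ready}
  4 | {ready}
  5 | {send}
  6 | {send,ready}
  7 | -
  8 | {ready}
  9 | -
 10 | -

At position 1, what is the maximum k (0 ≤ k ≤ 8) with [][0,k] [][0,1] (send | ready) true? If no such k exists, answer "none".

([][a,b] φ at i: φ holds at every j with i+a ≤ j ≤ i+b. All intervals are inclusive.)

[][0,1] (send | ready) must hold from j=1 onward; find where it first fails.
  j=1: fails → no k works.

none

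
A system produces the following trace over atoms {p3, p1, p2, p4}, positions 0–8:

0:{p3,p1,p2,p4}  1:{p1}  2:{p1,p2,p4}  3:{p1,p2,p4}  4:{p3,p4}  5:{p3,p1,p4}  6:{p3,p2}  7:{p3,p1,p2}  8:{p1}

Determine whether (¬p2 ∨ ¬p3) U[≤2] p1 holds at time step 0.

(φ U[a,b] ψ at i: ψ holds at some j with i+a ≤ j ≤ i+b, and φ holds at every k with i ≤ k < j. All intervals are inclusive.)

Need some j in [0,2] with p1, and (¬p2 ∨ ¬p3) at every k in [0,j-1].
  j=0: p1 holds; no prefix to check → satisfied.

True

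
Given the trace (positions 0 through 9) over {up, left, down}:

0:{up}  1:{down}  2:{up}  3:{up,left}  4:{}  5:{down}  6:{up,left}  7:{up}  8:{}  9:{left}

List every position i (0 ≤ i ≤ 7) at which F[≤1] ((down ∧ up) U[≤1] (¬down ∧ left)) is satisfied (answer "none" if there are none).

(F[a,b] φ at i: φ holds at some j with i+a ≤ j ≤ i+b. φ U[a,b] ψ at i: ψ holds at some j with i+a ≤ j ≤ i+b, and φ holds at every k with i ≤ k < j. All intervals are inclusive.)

2, 3, 5, 6

Evaluate at each i in [0,7]:
  i=0: ✗ (none in [0,1])
  i=1: ✗ (none in [1,2])
  i=2: ✓ (witness j=3)
  i=3: ✓ (witness j=3)
  i=4: ✗ (none in [4,5])
  i=5: ✓ (witness j=6)
  i=6: ✓ (witness j=6)
  i=7: ✗ (none in [7,8])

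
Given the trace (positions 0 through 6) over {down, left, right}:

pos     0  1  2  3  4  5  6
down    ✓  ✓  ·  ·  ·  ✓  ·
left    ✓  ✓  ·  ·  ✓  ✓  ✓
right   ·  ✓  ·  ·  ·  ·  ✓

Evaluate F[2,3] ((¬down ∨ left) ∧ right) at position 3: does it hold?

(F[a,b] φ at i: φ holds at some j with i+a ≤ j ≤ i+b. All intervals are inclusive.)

Check ((¬down ∨ left) ∧ right) at each j in [5,6]:
  j=5: false
  j=6: true
Found at j=6 → formula holds.

Yes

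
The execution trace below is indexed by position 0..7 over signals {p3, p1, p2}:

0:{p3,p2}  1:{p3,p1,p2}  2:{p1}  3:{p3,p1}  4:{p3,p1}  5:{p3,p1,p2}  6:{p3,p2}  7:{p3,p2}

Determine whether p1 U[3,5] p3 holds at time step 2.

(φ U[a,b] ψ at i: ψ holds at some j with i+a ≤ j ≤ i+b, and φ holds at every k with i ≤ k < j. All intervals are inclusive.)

Yes

Need some j in [5,7] with p3, and p1 at every k in [2,j-1].
  j=5: p3 holds; p1 holds at every k in [2,4] → satisfied.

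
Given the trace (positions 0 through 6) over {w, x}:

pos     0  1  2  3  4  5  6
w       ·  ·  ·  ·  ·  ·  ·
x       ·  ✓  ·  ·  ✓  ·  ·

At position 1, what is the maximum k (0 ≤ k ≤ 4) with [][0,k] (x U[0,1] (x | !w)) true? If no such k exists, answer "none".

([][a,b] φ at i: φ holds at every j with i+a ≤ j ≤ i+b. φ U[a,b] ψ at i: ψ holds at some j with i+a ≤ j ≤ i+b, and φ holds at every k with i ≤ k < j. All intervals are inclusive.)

(x U[0,1] (x | !w)) must hold from j=1 onward; find where it first fails.
  j=1: holds
  j=2: holds
  j=3: holds
  j=4: holds
  j=5: holds
Holds through j=5; largest k = 4.

4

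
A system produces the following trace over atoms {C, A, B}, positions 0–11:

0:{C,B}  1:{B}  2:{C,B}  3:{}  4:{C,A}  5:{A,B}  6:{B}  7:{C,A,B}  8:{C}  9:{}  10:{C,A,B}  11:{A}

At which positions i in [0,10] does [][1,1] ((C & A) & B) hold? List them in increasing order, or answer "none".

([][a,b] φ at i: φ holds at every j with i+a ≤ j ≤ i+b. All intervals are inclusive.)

Evaluate at each i in [0,10]:
  i=0: ✗ (fails at j=1)
  i=1: ✗ (fails at j=2)
  i=2: ✗ (fails at j=3)
  i=3: ✗ (fails at j=4)
  i=4: ✗ (fails at j=5)
  i=5: ✗ (fails at j=6)
  i=6: ✓ (all of [7,7])
  i=7: ✗ (fails at j=8)
  i=8: ✗ (fails at j=9)
  i=9: ✓ (all of [10,10])
  i=10: ✗ (fails at j=11)

6, 9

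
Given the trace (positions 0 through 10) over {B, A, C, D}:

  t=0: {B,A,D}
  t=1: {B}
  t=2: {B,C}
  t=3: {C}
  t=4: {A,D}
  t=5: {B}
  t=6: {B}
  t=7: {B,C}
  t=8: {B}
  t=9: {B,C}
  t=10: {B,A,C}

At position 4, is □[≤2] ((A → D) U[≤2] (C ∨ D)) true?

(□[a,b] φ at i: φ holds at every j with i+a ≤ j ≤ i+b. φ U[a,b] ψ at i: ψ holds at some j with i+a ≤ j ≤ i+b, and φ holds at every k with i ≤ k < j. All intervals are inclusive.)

Check ((A → D) U[≤2] (C ∨ D)) at every j in [4,6]:
  j=4: holds
  j=5: holds
  j=6: holds
All positions satisfy it → formula holds.

Holds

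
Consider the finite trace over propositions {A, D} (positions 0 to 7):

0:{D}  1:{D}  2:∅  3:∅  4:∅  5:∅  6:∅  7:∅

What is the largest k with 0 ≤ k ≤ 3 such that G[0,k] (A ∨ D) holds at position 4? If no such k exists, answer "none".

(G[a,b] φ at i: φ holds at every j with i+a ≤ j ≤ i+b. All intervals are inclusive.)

(A ∨ D) must hold from j=4 onward; find where it first fails.
  j=4: fails → no k works.

none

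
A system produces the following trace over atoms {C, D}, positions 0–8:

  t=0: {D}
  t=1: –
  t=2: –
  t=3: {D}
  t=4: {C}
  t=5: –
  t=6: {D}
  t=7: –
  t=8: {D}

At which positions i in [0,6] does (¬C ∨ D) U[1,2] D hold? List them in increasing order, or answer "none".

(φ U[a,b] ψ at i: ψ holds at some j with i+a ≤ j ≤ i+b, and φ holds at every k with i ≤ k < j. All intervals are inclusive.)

Evaluate at each i in [0,6]:
  i=0: ✗ (no rhs in [1,2])
  i=1: ✓ (rhs at j=3; lhs holds on [1,2])
  i=2: ✓ (rhs at j=3; lhs holds on [2,2])
  i=3: ✗ (no rhs in [4,5])
  i=4: ✗ (lhs fails at k=4 before rhs at j=6)
  i=5: ✓ (rhs at j=6; lhs holds on [5,5])
  i=6: ✓ (rhs at j=8; lhs holds on [6,7])

1, 2, 5, 6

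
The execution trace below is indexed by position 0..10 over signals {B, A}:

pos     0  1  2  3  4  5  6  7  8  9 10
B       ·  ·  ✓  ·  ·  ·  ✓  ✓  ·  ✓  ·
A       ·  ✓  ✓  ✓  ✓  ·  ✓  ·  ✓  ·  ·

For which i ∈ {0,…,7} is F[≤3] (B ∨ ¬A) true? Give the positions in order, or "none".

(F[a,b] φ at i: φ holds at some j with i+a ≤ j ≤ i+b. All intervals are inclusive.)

0, 1, 2, 3, 4, 5, 6, 7

Evaluate at each i in [0,7]:
  i=0: ✓ (witness j=0)
  i=1: ✓ (witness j=2)
  i=2: ✓ (witness j=2)
  i=3: ✓ (witness j=5)
  i=4: ✓ (witness j=5)
  i=5: ✓ (witness j=5)
  i=6: ✓ (witness j=6)
  i=7: ✓ (witness j=7)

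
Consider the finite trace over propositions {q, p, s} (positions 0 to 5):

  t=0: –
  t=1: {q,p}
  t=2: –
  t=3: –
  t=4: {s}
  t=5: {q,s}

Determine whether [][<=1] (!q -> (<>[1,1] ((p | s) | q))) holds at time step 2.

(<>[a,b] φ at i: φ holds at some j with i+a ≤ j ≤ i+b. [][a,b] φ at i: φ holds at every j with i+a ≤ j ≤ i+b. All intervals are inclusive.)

False

Check (!q -> (<>[1,1] ((p | s) | q))) at every j in [2,3]:
  j=2: antecedent true; consequent fails (none in [3,3]) → ✗
  j=3: antecedent true; consequent holds (witness at 4) → ✓
Fails at j=2 → formula fails.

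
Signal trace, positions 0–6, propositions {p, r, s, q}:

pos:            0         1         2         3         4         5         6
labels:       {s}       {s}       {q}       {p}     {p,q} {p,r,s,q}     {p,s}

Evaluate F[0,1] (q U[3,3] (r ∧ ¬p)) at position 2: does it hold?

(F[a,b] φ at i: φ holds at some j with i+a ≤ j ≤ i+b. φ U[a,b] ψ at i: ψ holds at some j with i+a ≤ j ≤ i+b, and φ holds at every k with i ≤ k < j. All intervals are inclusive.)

Does not hold

Check (q U[3,3] (r ∧ ¬p)) at each j in [2,3]:
  j=2: fails
  j=3: fails
No position in the window satisfies it → formula fails.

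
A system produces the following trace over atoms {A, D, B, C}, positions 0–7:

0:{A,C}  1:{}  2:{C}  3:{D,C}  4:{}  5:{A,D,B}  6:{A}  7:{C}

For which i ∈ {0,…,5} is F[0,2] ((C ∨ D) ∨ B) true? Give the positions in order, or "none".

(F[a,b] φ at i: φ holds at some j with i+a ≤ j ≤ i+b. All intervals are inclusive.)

0, 1, 2, 3, 4, 5

Evaluate at each i in [0,5]:
  i=0: ✓ (witness j=0)
  i=1: ✓ (witness j=2)
  i=2: ✓ (witness j=2)
  i=3: ✓ (witness j=3)
  i=4: ✓ (witness j=5)
  i=5: ✓ (witness j=5)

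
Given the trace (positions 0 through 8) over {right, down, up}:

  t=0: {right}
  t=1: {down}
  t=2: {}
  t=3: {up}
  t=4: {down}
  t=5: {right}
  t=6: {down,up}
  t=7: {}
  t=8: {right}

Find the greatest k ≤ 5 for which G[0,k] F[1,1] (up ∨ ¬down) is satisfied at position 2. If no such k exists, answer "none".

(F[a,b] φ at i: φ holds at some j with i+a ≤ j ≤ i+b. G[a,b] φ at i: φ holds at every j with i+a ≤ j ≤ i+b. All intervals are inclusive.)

F[1,1] (up ∨ ¬down) must hold from j=2 onward; find where it first fails.
  j=2: holds
  j=3: fails
Holds on [2,2], so largest k = 0.

0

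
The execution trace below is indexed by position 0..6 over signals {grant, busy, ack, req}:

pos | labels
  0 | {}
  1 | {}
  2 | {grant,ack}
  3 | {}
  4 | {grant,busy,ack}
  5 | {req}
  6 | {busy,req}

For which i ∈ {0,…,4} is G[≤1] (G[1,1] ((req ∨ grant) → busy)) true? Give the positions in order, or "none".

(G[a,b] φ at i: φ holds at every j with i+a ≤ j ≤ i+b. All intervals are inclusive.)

Evaluate at each i in [0,4]:
  i=0: ✗ (fails at j=1)
  i=1: ✗ (fails at j=1)
  i=2: ✓ (all of [2,3])
  i=3: ✗ (fails at j=4)
  i=4: ✗ (fails at j=4)

2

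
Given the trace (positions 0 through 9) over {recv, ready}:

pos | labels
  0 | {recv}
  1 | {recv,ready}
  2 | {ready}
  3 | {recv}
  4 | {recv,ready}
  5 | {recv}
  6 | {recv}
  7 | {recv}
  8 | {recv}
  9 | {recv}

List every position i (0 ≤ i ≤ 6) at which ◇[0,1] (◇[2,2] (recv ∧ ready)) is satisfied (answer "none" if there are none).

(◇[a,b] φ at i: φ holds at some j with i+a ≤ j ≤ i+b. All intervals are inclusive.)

Evaluate at each i in [0,6]:
  i=0: ✗ (none in [0,1])
  i=1: ✓ (witness j=2)
  i=2: ✓ (witness j=2)
  i=3: ✗ (none in [3,4])
  i=4: ✗ (none in [4,5])
  i=5: ✗ (none in [5,6])
  i=6: ✗ (none in [6,7])

1, 2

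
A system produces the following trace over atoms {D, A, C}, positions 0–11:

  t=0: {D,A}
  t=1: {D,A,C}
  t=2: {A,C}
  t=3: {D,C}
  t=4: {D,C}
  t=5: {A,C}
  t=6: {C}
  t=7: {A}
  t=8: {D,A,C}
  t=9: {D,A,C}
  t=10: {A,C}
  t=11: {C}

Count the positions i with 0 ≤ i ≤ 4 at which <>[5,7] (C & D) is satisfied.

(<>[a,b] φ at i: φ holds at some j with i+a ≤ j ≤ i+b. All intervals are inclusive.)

Evaluate at each i in [0,4]:
  i=0: ✗ (none in [5,7])
  i=1: ✓ (witness j=8)
  i=2: ✓ (witness j=8)
  i=3: ✓ (witness j=8)
  i=4: ✓ (witness j=9)
Positions where it holds: {1, 2, 3, 4} → 4.

4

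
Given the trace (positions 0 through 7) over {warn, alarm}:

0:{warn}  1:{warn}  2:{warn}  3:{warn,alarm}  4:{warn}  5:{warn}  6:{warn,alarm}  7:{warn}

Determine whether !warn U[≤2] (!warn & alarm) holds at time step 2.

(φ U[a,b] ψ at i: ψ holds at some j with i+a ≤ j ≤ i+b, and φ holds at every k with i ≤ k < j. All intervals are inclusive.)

Need some j in [2,4] with (!warn & alarm), and !warn at every k in [2,j-1].
  j=2: (!warn & alarm) false.
  j=3: (!warn & alarm) false.
  j=4: (!warn & alarm) false.
No j in the window works → until fails.

No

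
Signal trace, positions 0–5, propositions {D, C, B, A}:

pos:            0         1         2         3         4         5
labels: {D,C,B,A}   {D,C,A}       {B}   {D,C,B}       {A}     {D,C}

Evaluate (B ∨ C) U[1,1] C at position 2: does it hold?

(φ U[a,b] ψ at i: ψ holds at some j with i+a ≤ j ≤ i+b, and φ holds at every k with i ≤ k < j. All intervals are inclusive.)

Need some j in [3,3] with C, and (B ∨ C) at every k in [2,j-1].
  j=3: C holds; (B ∨ C) holds at every k in [2,2] → satisfied.

True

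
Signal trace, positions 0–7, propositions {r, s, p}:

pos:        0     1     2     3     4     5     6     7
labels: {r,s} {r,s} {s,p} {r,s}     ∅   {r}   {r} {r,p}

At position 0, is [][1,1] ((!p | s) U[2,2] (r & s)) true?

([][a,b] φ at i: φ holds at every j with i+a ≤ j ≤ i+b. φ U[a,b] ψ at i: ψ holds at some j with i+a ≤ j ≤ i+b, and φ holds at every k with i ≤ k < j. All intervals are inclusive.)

True

Check ((!p | s) U[2,2] (r & s)) at every j in [1,1]:
  j=1: holds
All positions satisfy it → formula holds.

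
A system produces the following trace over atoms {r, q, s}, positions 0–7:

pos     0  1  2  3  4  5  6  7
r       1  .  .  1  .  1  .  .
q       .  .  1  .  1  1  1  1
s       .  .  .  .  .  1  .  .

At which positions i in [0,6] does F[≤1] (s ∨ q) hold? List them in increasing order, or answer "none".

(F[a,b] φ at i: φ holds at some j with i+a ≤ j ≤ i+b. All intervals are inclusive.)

Evaluate at each i in [0,6]:
  i=0: ✗ (none in [0,1])
  i=1: ✓ (witness j=2)
  i=2: ✓ (witness j=2)
  i=3: ✓ (witness j=4)
  i=4: ✓ (witness j=4)
  i=5: ✓ (witness j=5)
  i=6: ✓ (witness j=6)

1, 2, 3, 4, 5, 6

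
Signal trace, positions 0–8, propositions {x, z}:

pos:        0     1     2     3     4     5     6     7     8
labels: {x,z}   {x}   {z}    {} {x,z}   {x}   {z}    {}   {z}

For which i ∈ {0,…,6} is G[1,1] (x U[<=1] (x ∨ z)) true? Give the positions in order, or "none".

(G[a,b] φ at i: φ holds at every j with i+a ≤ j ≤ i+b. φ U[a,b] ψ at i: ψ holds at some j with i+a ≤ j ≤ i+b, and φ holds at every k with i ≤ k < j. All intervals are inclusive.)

Evaluate at each i in [0,6]:
  i=0: ✓ (all of [1,1])
  i=1: ✓ (all of [2,2])
  i=2: ✗ (fails at j=3)
  i=3: ✓ (all of [4,4])
  i=4: ✓ (all of [5,5])
  i=5: ✓ (all of [6,6])
  i=6: ✗ (fails at j=7)

0, 1, 3, 4, 5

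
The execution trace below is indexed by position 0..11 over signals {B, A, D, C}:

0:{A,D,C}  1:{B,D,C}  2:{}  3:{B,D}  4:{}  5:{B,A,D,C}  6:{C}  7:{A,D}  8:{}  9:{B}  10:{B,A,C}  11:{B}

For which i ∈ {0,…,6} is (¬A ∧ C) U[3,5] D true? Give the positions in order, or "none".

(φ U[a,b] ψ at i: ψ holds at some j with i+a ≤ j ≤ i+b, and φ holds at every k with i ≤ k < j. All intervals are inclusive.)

Evaluate at each i in [0,6]:
  i=0: ✗ (lhs fails at k=0 before rhs at j=3)
  i=1: ✗ (lhs fails at k=2 before rhs at j=5)
  i=2: ✗ (lhs fails at k=2 before rhs at j=5)
  i=3: ✗ (lhs fails at k=3 before rhs at j=7)
  i=4: ✗ (lhs fails at k=4 before rhs at j=7)
  i=5: ✗ (no rhs in [8,10])
  i=6: ✗ (no rhs in [9,11])

none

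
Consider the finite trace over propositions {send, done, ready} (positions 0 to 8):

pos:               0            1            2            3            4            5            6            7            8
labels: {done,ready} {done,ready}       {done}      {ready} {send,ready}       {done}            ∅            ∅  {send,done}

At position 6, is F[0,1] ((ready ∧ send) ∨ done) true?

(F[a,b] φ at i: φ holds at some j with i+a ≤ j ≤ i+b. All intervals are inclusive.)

Check ((ready ∧ send) ∨ done) at each j in [6,7]:
  j=6: false
  j=7: false
No position in the window satisfies it → formula fails.

False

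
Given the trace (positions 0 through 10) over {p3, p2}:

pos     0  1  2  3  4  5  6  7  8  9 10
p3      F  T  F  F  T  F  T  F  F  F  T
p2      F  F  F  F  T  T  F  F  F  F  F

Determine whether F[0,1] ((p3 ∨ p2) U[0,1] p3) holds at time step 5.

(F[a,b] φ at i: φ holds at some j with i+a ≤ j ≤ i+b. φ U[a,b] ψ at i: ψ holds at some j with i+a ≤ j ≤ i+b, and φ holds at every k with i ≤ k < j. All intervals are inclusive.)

Yes

Check ((p3 ∨ p2) U[0,1] p3) at each j in [5,6]:
  j=5: holds
  j=6: holds
Found at j=5 → formula holds.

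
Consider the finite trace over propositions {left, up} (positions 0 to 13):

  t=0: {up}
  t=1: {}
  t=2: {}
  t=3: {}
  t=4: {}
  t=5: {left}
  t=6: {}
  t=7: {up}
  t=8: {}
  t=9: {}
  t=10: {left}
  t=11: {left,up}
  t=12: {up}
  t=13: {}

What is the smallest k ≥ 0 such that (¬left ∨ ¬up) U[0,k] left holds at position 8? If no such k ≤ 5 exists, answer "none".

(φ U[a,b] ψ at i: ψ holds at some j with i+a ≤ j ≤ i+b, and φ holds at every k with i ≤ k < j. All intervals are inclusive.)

2

Need earliest j ≥ 8 with left, and (¬left ∨ ¬up) at every k in [8,j-1].
  j=8: rhs fails.
  j=9: rhs fails.
  j=10: rhs holds; lhs holds on [8,9]. k = 2.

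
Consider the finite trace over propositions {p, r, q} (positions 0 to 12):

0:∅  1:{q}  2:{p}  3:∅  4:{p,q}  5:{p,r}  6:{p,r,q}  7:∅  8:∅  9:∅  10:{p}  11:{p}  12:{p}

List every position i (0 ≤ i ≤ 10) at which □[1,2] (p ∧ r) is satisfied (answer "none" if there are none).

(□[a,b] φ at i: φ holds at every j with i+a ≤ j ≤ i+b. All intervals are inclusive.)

4

Evaluate at each i in [0,10]:
  i=0: ✗ (fails at j=1)
  i=1: ✗ (fails at j=2)
  i=2: ✗ (fails at j=3)
  i=3: ✗ (fails at j=4)
  i=4: ✓ (all of [5,6])
  i=5: ✗ (fails at j=7)
  i=6: ✗ (fails at j=7)
  i=7: ✗ (fails at j=8)
  i=8: ✗ (fails at j=9)
  i=9: ✗ (fails at j=10)
  i=10: ✗ (fails at j=11)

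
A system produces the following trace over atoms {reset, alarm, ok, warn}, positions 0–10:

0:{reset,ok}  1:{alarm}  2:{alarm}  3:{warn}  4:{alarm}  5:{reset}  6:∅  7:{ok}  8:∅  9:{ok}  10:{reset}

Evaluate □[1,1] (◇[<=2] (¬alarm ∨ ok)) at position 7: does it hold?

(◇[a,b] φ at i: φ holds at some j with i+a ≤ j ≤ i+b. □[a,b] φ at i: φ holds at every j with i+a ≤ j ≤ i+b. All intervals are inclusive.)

Check ◇[<=2] (¬alarm ∨ ok) at every j in [8,8]:
  j=8: holds (witness at 8)
All positions satisfy it → formula holds.

True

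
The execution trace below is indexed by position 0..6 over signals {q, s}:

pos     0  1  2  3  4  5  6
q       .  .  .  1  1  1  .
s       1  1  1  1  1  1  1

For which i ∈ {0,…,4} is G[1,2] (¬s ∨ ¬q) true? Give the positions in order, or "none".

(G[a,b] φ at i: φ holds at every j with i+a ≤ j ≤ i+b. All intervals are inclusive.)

0

Evaluate at each i in [0,4]:
  i=0: ✓ (all of [1,2])
  i=1: ✗ (fails at j=3)
  i=2: ✗ (fails at j=3)
  i=3: ✗ (fails at j=4)
  i=4: ✗ (fails at j=5)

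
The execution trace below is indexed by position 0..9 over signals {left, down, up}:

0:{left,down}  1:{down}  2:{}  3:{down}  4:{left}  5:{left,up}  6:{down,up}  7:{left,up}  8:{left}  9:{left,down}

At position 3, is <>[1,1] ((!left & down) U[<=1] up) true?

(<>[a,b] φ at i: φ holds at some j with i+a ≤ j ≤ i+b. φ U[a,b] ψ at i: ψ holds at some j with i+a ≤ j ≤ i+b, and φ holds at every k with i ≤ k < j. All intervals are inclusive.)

Does not hold

Check ((!left & down) U[<=1] up) at each j in [4,4]:
  j=4: fails
No position in the window satisfies it → formula fails.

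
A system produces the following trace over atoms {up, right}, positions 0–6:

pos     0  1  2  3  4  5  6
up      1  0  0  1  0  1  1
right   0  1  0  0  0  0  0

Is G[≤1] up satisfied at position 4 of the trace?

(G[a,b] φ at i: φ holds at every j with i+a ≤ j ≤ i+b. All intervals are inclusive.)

Check up at every j in [4,5]:
  j=4: false
  j=5: true
Fails at j=4 → formula fails.

False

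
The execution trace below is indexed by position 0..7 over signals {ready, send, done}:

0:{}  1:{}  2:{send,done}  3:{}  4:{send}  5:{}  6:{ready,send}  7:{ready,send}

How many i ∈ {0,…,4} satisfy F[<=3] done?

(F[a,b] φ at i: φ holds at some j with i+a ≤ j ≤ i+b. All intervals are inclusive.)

Evaluate at each i in [0,4]:
  i=0: ✓ (witness j=2)
  i=1: ✓ (witness j=2)
  i=2: ✓ (witness j=2)
  i=3: ✗ (none in [3,6])
  i=4: ✗ (none in [4,7])
Positions where it holds: {0, 1, 2} → 3.

3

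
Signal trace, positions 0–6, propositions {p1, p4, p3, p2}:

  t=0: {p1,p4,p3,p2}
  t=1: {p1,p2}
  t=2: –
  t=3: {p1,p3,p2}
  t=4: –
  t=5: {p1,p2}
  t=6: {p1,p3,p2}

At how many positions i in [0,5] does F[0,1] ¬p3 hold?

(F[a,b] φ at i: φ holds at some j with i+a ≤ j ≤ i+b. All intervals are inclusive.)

Evaluate at each i in [0,5]:
  i=0: ✓ (witness j=1)
  i=1: ✓ (witness j=1)
  i=2: ✓ (witness j=2)
  i=3: ✓ (witness j=4)
  i=4: ✓ (witness j=4)
  i=5: ✓ (witness j=5)
Positions where it holds: {0, 1, 2, 3, 4, 5} → 6.

6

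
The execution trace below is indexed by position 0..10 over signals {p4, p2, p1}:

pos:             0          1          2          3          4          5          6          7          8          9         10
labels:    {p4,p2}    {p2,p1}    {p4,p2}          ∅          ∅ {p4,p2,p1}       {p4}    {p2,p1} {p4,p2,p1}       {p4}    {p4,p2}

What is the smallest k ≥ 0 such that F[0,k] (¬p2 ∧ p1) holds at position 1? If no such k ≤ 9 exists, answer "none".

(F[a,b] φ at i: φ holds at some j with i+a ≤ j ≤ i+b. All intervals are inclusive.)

Scan j = 1,2,… for (¬p2 ∧ p1):
  j=1: fails
  j=2: fails
  j=3: fails
  j=4: fails
  j=5: fails
  j=6: fails
  j=7: fails
  j=8: fails
  j=9: fails
  j=10: fails
No j in [1,10] satisfies it → none.

none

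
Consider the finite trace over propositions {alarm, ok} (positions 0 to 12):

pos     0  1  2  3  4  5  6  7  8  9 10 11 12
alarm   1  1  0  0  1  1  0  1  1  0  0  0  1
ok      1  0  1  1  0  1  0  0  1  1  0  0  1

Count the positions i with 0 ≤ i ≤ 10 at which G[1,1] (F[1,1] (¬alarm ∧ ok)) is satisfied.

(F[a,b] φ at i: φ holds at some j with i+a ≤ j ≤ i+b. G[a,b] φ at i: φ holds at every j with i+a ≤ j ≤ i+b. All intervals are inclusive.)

Evaluate at each i in [0,10]:
  i=0: ✓ (all of [1,1])
  i=1: ✓ (all of [2,2])
  i=2: ✗ (fails at j=3)
  i=3: ✗ (fails at j=4)
  i=4: ✗ (fails at j=5)
  i=5: ✗ (fails at j=6)
  i=6: ✗ (fails at j=7)
  i=7: ✓ (all of [8,8])
  i=8: ✗ (fails at j=9)
  i=9: ✗ (fails at j=10)
  i=10: ✗ (fails at j=11)
Positions where it holds: {0, 1, 7} → 3.

3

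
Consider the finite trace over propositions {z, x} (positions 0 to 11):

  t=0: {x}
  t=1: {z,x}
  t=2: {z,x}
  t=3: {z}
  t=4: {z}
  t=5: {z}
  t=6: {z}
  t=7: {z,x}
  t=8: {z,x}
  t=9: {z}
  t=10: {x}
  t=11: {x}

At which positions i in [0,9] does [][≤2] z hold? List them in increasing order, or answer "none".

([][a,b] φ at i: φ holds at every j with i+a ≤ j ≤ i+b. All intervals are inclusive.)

1, 2, 3, 4, 5, 6, 7

Evaluate at each i in [0,9]:
  i=0: ✗ (fails at j=0)
  i=1: ✓ (all of [1,3])
  i=2: ✓ (all of [2,4])
  i=3: ✓ (all of [3,5])
  i=4: ✓ (all of [4,6])
  i=5: ✓ (all of [5,7])
  i=6: ✓ (all of [6,8])
  i=7: ✓ (all of [7,9])
  i=8: ✗ (fails at j=10)
  i=9: ✗ (fails at j=10)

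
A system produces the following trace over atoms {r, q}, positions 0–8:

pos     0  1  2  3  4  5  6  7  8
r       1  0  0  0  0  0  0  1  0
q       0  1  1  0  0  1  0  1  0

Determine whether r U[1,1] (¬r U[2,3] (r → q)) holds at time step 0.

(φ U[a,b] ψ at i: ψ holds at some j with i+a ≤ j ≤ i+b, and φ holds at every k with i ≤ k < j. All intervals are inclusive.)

Need some j in [1,1] with (¬r U[2,3] (r → q)), and r at every k in [0,j-1].
  j=1: (¬r U[2,3] (r → q)) holds; r holds at every k in [0,0] → satisfied.

Holds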